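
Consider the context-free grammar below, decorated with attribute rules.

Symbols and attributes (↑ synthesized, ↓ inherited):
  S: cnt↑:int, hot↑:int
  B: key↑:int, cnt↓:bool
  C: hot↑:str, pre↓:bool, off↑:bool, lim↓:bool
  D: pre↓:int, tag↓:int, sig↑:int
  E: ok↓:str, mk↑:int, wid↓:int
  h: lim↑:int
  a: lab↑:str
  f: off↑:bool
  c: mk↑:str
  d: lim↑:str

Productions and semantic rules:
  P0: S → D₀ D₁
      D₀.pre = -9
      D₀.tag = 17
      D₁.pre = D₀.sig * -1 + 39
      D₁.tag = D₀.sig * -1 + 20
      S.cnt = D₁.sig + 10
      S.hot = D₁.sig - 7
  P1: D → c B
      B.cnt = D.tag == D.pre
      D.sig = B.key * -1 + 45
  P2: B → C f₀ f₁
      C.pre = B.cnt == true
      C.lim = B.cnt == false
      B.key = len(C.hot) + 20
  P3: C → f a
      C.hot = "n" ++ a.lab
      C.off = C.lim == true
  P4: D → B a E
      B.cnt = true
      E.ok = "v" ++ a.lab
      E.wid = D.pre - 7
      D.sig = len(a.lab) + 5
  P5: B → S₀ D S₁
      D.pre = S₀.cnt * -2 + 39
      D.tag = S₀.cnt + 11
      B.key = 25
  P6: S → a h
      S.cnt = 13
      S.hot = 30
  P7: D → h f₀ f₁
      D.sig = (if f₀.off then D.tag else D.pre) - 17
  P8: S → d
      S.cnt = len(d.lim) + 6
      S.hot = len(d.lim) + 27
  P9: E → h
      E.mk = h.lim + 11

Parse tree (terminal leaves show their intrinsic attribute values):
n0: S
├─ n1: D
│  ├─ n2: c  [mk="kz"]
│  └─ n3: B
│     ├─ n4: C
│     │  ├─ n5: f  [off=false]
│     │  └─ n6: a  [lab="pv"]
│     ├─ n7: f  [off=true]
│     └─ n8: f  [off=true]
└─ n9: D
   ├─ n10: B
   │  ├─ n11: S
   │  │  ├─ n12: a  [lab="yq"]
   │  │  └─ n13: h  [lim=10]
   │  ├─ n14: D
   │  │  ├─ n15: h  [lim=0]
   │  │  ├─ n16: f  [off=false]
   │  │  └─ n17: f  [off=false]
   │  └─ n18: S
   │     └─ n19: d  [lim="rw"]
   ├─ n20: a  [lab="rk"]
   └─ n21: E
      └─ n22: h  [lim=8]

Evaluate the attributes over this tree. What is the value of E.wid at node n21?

10

1. n1.pre = -9  [-9]
2. n1.tag = 17  [17]
3. n2.mk = "kz"  [terminal]
4. n3.cnt = false  [D.tag == D.pre]
5. n4.pre = false  [B.cnt == true]
6. n4.lim = true  [B.cnt == false]
7. n5.off = false  [terminal]
8. n6.lab = "pv"  [terminal]
9. n4.hot = "npv"  ["n" ++ a.lab]
10. n4.off = true  [C.lim == true]
11. n7.off = true  [terminal]
12. n8.off = true  [terminal]
13. n3.key = 23  [len(C.hot) + 20]
14. n1.sig = 22  [B.key * -1 + 45]
15. n9.pre = 17  [D₀.sig * -1 + 39]
16. n9.tag = -2  [D₀.sig * -1 + 20]
17. n10.cnt = true  [true]
18. n12.lab = "yq"  [terminal]
19. n13.lim = 10  [terminal]
20. n11.cnt = 13  [13]
21. n11.hot = 30  [30]
22. n14.pre = 13  [S₀.cnt * -2 + 39]
23. n14.tag = 24  [S₀.cnt + 11]
24. n15.lim = 0  [terminal]
25. n16.off = false  [terminal]
26. n17.off = false  [terminal]
27. n14.sig = -4  [(if f₀.off then D.tag else D.pre) - 17]
28. n19.lim = "rw"  [terminal]
29. n18.cnt = 8  [len(d.lim) + 6]
30. n18.hot = 29  [len(d.lim) + 27]
31. n10.key = 25  [25]
32. n20.lab = "rk"  [terminal]
33. n21.ok = "vrk"  ["v" ++ a.lab]
34. n21.wid = 10  [D.pre - 7]
35. n22.lim = 8  [terminal]
36. n21.mk = 19  [h.lim + 11]
37. n9.sig = 7  [len(a.lab) + 5]
38. n0.cnt = 17  [D₁.sig + 10]
39. n0.hot = 0  [D₁.sig - 7]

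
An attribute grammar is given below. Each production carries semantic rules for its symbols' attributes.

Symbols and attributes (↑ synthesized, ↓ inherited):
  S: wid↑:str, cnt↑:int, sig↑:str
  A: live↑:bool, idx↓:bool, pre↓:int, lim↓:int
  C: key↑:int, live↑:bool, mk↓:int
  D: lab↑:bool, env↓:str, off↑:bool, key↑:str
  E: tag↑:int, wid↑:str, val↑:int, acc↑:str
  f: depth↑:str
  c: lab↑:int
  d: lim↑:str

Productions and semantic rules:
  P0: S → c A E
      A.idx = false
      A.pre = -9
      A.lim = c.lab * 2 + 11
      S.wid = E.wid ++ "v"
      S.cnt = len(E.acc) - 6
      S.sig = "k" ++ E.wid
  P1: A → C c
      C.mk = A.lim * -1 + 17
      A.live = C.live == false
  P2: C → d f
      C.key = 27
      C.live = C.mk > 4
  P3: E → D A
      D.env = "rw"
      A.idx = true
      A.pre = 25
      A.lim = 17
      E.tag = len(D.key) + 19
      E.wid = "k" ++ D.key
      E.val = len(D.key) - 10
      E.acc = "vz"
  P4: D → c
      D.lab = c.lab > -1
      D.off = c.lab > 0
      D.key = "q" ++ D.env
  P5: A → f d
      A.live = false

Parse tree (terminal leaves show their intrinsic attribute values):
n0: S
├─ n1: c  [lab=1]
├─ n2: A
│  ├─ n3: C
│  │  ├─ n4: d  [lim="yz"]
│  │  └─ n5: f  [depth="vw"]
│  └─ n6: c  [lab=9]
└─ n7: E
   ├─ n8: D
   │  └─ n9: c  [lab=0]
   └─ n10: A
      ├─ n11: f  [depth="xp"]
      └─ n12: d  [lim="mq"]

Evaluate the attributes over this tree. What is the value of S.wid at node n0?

1. n1.lab = 1  [terminal]
2. n2.idx = false  [false]
3. n2.pre = -9  [-9]
4. n2.lim = 13  [c.lab * 2 + 11]
5. n3.mk = 4  [A.lim * -1 + 17]
6. n4.lim = "yz"  [terminal]
7. n5.depth = "vw"  [terminal]
8. n3.key = 27  [27]
9. n3.live = false  [C.mk > 4]
10. n6.lab = 9  [terminal]
11. n2.live = true  [C.live == false]
12. n8.env = "rw"  ["rw"]
13. n9.lab = 0  [terminal]
14. n8.lab = true  [c.lab > -1]
15. n8.off = false  [c.lab > 0]
16. n8.key = "qrw"  ["q" ++ D.env]
17. n10.idx = true  [true]
18. n10.pre = 25  [25]
19. n10.lim = 17  [17]
20. n11.depth = "xp"  [terminal]
21. n12.lim = "mq"  [terminal]
22. n10.live = false  [false]
23. n7.tag = 22  [len(D.key) + 19]
24. n7.wid = "kqrw"  ["k" ++ D.key]
25. n7.val = -7  [len(D.key) - 10]
26. n7.acc = "vz"  ["vz"]
27. n0.wid = "kqrwv"  [E.wid ++ "v"]
28. n0.cnt = -4  [len(E.acc) - 6]
29. n0.sig = "kkqrw"  ["k" ++ E.wid]

"kqrwv"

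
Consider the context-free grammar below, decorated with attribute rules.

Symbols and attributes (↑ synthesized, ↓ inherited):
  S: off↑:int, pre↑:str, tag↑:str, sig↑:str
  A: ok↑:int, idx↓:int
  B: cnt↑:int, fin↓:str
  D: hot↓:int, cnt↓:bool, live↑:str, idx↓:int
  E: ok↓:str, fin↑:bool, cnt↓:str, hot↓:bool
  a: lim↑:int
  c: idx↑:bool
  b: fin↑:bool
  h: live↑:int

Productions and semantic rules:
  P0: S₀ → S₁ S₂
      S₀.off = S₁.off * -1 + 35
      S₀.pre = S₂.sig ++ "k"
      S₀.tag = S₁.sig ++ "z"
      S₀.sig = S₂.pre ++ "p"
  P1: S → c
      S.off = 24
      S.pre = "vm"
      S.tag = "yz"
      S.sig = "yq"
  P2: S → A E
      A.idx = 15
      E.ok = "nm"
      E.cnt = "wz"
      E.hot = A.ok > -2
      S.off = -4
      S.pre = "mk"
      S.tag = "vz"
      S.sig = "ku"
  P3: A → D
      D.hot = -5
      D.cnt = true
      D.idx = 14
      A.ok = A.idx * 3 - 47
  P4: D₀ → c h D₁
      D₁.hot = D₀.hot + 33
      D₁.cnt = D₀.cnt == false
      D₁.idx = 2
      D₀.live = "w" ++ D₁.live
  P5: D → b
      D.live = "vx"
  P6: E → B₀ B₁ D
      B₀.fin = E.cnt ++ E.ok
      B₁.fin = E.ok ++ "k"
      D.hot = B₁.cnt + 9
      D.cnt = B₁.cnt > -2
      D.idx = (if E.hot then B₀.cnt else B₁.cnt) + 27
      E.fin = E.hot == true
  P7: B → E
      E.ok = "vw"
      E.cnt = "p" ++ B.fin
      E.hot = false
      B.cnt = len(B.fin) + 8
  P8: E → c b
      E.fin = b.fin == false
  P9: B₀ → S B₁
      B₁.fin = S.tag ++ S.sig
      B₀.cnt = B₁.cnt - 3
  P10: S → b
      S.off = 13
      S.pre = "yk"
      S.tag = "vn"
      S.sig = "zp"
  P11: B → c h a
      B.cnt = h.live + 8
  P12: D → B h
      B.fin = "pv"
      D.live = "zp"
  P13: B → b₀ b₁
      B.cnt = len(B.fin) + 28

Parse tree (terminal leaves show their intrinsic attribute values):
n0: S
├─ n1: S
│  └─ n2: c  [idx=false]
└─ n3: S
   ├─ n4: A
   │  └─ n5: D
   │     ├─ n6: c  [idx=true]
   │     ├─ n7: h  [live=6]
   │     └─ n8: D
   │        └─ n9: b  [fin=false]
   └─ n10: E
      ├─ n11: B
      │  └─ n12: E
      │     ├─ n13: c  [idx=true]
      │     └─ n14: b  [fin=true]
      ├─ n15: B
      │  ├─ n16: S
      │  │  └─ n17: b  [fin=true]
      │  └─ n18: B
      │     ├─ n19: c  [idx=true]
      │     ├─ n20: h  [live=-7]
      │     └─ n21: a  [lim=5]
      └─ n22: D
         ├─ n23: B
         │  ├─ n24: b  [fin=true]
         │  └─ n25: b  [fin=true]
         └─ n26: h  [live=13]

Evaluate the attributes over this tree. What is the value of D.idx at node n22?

25

1. n2.idx = false  [terminal]
2. n1.off = 24  [24]
3. n1.pre = "vm"  ["vm"]
4. n1.tag = "yz"  ["yz"]
5. n1.sig = "yq"  ["yq"]
6. n4.idx = 15  [15]
7. n5.hot = -5  [-5]
8. n5.cnt = true  [true]
9. n5.idx = 14  [14]
10. n6.idx = true  [terminal]
11. n7.live = 6  [terminal]
12. n8.hot = 28  [D₀.hot + 33]
13. n8.cnt = false  [D₀.cnt == false]
14. n8.idx = 2  [2]
15. n9.fin = false  [terminal]
16. n8.live = "vx"  ["vx"]
17. n5.live = "wvx"  ["w" ++ D₁.live]
18. n4.ok = -2  [A.idx * 3 - 47]
19. n10.ok = "nm"  ["nm"]
20. n10.cnt = "wz"  ["wz"]
21. n10.hot = false  [A.ok > -2]
22. n11.fin = "wznm"  [E.cnt ++ E.ok]
23. n12.ok = "vw"  ["vw"]
24. n12.cnt = "pwznm"  ["p" ++ B.fin]
25. n12.hot = false  [false]
26. n13.idx = true  [terminal]
27. n14.fin = true  [terminal]
28. n12.fin = false  [b.fin == false]
29. n11.cnt = 12  [len(B.fin) + 8]
30. n15.fin = "nmk"  [E.ok ++ "k"]
31. n17.fin = true  [terminal]
32. n16.off = 13  [13]
33. n16.pre = "yk"  ["yk"]
34. n16.tag = "vn"  ["vn"]
35. n16.sig = "zp"  ["zp"]
36. n18.fin = "vnzp"  [S.tag ++ S.sig]
37. n19.idx = true  [terminal]
38. n20.live = -7  [terminal]
39. n21.lim = 5  [terminal]
40. n18.cnt = 1  [h.live + 8]
41. n15.cnt = -2  [B₁.cnt - 3]
42. n22.hot = 7  [B₁.cnt + 9]
43. n22.cnt = false  [B₁.cnt > -2]
44. n22.idx = 25  [(if E.hot then B₀.cnt else B₁.cnt) + 27]
45. n23.fin = "pv"  ["pv"]
46. n24.fin = true  [terminal]
47. n25.fin = true  [terminal]
48. n23.cnt = 30  [len(B.fin) + 28]
49. n26.live = 13  [terminal]
50. n22.live = "zp"  ["zp"]
51. n10.fin = false  [E.hot == true]
52. n3.off = -4  [-4]
53. n3.pre = "mk"  ["mk"]
54. n3.tag = "vz"  ["vz"]
55. n3.sig = "ku"  ["ku"]
56. n0.off = 11  [S₁.off * -1 + 35]
57. n0.pre = "kuk"  [S₂.sig ++ "k"]
58. n0.tag = "yqz"  [S₁.sig ++ "z"]
59. n0.sig = "mkp"  [S₂.pre ++ "p"]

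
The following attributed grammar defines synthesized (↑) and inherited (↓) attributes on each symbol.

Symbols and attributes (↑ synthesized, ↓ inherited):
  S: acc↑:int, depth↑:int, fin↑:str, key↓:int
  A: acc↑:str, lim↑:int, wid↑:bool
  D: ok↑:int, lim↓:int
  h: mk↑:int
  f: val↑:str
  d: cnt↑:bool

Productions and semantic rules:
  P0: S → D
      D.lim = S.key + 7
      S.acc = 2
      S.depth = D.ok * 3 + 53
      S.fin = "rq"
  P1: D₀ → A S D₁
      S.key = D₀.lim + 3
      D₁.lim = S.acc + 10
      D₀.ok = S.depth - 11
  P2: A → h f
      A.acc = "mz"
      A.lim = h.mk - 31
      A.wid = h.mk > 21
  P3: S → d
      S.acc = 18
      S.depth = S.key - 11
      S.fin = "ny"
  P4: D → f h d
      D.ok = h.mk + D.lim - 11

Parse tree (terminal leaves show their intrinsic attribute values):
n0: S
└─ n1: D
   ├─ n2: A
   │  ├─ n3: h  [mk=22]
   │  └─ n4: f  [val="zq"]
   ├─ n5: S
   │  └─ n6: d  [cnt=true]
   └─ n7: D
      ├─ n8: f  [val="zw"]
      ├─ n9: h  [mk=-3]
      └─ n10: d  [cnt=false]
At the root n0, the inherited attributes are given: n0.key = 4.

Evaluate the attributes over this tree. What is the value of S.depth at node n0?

29

1. n0.key = 4  [given at root]
2. n1.lim = 11  [S.key + 7]
3. n3.mk = 22  [terminal]
4. n4.val = "zq"  [terminal]
5. n2.acc = "mz"  ["mz"]
6. n2.lim = -9  [h.mk - 31]
7. n2.wid = true  [h.mk > 21]
8. n5.key = 14  [D₀.lim + 3]
9. n6.cnt = true  [terminal]
10. n5.acc = 18  [18]
11. n5.depth = 3  [S.key - 11]
12. n5.fin = "ny"  ["ny"]
13. n7.lim = 28  [S.acc + 10]
14. n8.val = "zw"  [terminal]
15. n9.mk = -3  [terminal]
16. n10.cnt = false  [terminal]
17. n7.ok = 14  [h.mk + D.lim - 11]
18. n1.ok = -8  [S.depth - 11]
19. n0.acc = 2  [2]
20. n0.depth = 29  [D.ok * 3 + 53]
21. n0.fin = "rq"  ["rq"]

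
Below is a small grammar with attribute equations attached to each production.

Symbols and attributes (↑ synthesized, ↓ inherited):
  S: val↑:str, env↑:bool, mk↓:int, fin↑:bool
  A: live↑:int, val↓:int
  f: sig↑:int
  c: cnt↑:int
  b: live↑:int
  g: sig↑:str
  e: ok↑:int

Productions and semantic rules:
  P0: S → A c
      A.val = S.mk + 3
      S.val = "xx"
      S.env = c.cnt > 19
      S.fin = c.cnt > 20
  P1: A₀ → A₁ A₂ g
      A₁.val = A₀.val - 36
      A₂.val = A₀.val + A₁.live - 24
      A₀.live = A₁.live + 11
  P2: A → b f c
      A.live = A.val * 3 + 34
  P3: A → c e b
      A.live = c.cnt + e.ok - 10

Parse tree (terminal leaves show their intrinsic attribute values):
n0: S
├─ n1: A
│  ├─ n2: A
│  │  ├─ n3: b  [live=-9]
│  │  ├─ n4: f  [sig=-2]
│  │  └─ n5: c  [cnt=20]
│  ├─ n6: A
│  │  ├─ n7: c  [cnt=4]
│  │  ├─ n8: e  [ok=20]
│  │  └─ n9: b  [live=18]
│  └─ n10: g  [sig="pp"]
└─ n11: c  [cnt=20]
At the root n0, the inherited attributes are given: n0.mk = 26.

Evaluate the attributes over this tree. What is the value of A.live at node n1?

24

1. n0.mk = 26  [given at root]
2. n1.val = 29  [S.mk + 3]
3. n2.val = -7  [A₀.val - 36]
4. n3.live = -9  [terminal]
5. n4.sig = -2  [terminal]
6. n5.cnt = 20  [terminal]
7. n2.live = 13  [A.val * 3 + 34]
8. n6.val = 18  [A₀.val + A₁.live - 24]
9. n7.cnt = 4  [terminal]
10. n8.ok = 20  [terminal]
11. n9.live = 18  [terminal]
12. n6.live = 14  [c.cnt + e.ok - 10]
13. n10.sig = "pp"  [terminal]
14. n1.live = 24  [A₁.live + 11]
15. n11.cnt = 20  [terminal]
16. n0.val = "xx"  ["xx"]
17. n0.env = true  [c.cnt > 19]
18. n0.fin = false  [c.cnt > 20]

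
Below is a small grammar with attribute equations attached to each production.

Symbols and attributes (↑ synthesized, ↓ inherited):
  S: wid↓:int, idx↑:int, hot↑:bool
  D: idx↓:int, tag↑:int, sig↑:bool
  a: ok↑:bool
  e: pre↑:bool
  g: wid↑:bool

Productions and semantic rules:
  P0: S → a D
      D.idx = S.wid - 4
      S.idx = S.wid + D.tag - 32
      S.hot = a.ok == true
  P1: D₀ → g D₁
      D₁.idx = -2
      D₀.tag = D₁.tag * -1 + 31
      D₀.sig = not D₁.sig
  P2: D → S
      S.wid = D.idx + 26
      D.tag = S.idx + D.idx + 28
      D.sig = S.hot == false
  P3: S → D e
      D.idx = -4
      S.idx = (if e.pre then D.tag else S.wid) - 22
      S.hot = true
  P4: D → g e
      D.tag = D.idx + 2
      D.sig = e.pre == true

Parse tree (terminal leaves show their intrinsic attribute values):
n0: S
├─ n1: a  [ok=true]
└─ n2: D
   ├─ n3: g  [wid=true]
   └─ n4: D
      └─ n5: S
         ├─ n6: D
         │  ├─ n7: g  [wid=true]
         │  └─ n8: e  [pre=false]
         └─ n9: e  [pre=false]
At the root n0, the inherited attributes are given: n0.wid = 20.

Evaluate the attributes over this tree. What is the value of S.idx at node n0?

1. n0.wid = 20  [given at root]
2. n1.ok = true  [terminal]
3. n2.idx = 16  [S.wid - 4]
4. n3.wid = true  [terminal]
5. n4.idx = -2  [-2]
6. n5.wid = 24  [D.idx + 26]
7. n6.idx = -4  [-4]
8. n7.wid = true  [terminal]
9. n8.pre = false  [terminal]
10. n6.tag = -2  [D.idx + 2]
11. n6.sig = false  [e.pre == true]
12. n9.pre = false  [terminal]
13. n5.idx = 2  [(if e.pre then D.tag else S.wid) - 22]
14. n5.hot = true  [true]
15. n4.tag = 28  [S.idx + D.idx + 28]
16. n4.sig = false  [S.hot == false]
17. n2.tag = 3  [D₁.tag * -1 + 31]
18. n2.sig = true  [not D₁.sig]
19. n0.idx = -9  [S.wid + D.tag - 32]
20. n0.hot = true  [a.ok == true]

-9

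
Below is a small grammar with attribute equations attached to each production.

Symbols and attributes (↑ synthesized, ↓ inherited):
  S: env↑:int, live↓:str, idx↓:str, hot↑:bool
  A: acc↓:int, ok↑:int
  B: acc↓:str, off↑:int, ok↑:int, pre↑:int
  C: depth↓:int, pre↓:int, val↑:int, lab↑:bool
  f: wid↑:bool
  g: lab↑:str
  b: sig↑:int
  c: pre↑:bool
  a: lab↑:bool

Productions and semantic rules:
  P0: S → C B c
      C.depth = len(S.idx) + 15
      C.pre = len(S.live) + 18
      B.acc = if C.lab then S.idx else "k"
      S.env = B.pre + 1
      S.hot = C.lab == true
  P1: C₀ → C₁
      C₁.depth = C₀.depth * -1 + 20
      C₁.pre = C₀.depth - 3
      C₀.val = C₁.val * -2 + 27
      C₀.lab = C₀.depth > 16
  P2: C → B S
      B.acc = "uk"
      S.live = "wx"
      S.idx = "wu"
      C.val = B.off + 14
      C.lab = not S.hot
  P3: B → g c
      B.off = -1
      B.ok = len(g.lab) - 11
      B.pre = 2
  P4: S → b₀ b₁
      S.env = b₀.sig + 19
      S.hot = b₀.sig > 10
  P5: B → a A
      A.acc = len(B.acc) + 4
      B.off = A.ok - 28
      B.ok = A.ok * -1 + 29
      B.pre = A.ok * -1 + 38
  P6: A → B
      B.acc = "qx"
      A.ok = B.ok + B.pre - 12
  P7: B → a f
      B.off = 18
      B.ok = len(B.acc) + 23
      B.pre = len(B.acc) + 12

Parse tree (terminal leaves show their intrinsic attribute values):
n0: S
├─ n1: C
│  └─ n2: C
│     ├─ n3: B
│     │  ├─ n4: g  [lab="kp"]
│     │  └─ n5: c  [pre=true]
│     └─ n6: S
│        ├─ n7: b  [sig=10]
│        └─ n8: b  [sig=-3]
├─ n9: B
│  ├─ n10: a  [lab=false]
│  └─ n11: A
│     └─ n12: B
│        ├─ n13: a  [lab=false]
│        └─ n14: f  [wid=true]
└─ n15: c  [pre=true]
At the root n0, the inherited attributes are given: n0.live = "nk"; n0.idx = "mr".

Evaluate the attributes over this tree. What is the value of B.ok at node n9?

2

1. n0.live = "nk"  [given at root]
2. n0.idx = "mr"  [given at root]
3. n1.depth = 17  [len(S.idx) + 15]
4. n1.pre = 20  [len(S.live) + 18]
5. n2.depth = 3  [C₀.depth * -1 + 20]
6. n2.pre = 14  [C₀.depth - 3]
7. n3.acc = "uk"  ["uk"]
8. n4.lab = "kp"  [terminal]
9. n5.pre = true  [terminal]
10. n3.off = -1  [-1]
11. n3.ok = -9  [len(g.lab) - 11]
12. n3.pre = 2  [2]
13. n6.live = "wx"  ["wx"]
14. n6.idx = "wu"  ["wu"]
15. n7.sig = 10  [terminal]
16. n8.sig = -3  [terminal]
17. n6.env = 29  [b₀.sig + 19]
18. n6.hot = false  [b₀.sig > 10]
19. n2.val = 13  [B.off + 14]
20. n2.lab = true  [not S.hot]
21. n1.val = 1  [C₁.val * -2 + 27]
22. n1.lab = true  [C₀.depth > 16]
23. n9.acc = "mr"  [if C.lab then S.idx else "k"]
24. n10.lab = false  [terminal]
25. n11.acc = 6  [len(B.acc) + 4]
26. n12.acc = "qx"  ["qx"]
27. n13.lab = false  [terminal]
28. n14.wid = true  [terminal]
29. n12.off = 18  [18]
30. n12.ok = 25  [len(B.acc) + 23]
31. n12.pre = 14  [len(B.acc) + 12]
32. n11.ok = 27  [B.ok + B.pre - 12]
33. n9.off = -1  [A.ok - 28]
34. n9.ok = 2  [A.ok * -1 + 29]
35. n9.pre = 11  [A.ok * -1 + 38]
36. n15.pre = true  [terminal]
37. n0.env = 12  [B.pre + 1]
38. n0.hot = true  [C.lab == true]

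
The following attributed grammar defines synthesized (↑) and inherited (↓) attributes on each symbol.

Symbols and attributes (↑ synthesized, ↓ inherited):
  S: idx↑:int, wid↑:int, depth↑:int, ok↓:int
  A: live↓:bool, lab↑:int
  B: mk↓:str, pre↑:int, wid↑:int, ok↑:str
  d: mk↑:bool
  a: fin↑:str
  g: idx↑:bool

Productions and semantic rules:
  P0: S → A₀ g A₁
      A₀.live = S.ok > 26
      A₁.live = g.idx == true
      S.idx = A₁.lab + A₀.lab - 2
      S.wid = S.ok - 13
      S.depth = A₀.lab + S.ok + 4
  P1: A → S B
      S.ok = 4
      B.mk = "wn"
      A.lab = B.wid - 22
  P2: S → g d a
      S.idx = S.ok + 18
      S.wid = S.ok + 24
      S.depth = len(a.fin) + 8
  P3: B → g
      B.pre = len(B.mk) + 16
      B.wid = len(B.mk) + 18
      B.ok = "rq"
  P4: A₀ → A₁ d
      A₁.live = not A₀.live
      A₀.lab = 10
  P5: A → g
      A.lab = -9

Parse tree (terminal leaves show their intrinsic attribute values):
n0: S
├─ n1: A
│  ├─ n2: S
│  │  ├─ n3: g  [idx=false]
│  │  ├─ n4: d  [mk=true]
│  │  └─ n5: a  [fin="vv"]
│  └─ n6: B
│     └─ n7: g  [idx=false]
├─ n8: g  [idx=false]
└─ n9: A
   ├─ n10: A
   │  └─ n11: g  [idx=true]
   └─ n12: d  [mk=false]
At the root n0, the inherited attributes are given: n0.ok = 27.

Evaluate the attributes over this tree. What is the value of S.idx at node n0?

1. n0.ok = 27  [given at root]
2. n1.live = true  [S.ok > 26]
3. n2.ok = 4  [4]
4. n3.idx = false  [terminal]
5. n4.mk = true  [terminal]
6. n5.fin = "vv"  [terminal]
7. n2.idx = 22  [S.ok + 18]
8. n2.wid = 28  [S.ok + 24]
9. n2.depth = 10  [len(a.fin) + 8]
10. n6.mk = "wn"  ["wn"]
11. n7.idx = false  [terminal]
12. n6.pre = 18  [len(B.mk) + 16]
13. n6.wid = 20  [len(B.mk) + 18]
14. n6.ok = "rq"  ["rq"]
15. n1.lab = -2  [B.wid - 22]
16. n8.idx = false  [terminal]
17. n9.live = false  [g.idx == true]
18. n10.live = true  [not A₀.live]
19. n11.idx = true  [terminal]
20. n10.lab = -9  [-9]
21. n12.mk = false  [terminal]
22. n9.lab = 10  [10]
23. n0.idx = 6  [A₁.lab + A₀.lab - 2]
24. n0.wid = 14  [S.ok - 13]
25. n0.depth = 29  [A₀.lab + S.ok + 4]

6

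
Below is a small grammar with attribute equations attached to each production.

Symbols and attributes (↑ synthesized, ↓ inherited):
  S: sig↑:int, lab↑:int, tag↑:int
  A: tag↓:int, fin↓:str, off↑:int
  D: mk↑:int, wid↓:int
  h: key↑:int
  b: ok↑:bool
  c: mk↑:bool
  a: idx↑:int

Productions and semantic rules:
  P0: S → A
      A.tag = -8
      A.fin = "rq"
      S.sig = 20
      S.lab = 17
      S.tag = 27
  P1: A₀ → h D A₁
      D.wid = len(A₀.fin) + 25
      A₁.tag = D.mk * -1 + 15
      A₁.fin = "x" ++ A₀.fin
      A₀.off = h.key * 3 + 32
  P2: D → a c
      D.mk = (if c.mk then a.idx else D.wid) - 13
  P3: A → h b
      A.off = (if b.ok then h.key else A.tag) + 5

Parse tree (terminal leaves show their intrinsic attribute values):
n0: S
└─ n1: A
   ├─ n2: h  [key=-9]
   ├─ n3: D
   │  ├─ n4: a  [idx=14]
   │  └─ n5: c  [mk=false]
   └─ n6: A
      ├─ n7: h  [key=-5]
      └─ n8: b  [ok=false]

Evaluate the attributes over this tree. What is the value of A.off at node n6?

6

1. n1.tag = -8  [-8]
2. n1.fin = "rq"  ["rq"]
3. n2.key = -9  [terminal]
4. n3.wid = 27  [len(A₀.fin) + 25]
5. n4.idx = 14  [terminal]
6. n5.mk = false  [terminal]
7. n3.mk = 14  [(if c.mk then a.idx else D.wid) - 13]
8. n6.tag = 1  [D.mk * -1 + 15]
9. n6.fin = "xrq"  ["x" ++ A₀.fin]
10. n7.key = -5  [terminal]
11. n8.ok = false  [terminal]
12. n6.off = 6  [(if b.ok then h.key else A.tag) + 5]
13. n1.off = 5  [h.key * 3 + 32]
14. n0.sig = 20  [20]
15. n0.lab = 17  [17]
16. n0.tag = 27  [27]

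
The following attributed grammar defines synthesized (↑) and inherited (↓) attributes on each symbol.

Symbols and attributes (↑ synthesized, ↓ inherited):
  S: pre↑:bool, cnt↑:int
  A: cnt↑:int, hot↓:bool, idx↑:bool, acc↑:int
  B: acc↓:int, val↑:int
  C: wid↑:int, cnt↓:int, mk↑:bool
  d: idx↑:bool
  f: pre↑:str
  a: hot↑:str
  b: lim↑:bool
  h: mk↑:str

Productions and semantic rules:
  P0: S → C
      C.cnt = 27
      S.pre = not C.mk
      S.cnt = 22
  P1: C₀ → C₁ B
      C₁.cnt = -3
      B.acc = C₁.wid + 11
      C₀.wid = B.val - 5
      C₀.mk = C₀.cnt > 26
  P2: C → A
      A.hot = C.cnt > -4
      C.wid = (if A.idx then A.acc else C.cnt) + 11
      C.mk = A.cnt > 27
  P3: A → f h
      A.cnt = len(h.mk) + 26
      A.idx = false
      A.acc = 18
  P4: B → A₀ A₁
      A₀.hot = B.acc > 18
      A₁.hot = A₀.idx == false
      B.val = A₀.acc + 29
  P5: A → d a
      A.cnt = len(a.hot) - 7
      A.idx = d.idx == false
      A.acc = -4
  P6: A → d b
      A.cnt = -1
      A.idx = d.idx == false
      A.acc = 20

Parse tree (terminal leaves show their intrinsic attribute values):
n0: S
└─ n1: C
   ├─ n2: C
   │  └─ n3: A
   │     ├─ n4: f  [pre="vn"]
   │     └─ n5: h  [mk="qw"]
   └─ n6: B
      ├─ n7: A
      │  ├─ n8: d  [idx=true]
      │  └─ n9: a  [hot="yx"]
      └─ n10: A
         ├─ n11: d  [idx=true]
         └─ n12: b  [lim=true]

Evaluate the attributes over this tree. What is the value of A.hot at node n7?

1. n1.cnt = 27  [27]
2. n2.cnt = -3  [-3]
3. n3.hot = true  [C.cnt > -4]
4. n4.pre = "vn"  [terminal]
5. n5.mk = "qw"  [terminal]
6. n3.cnt = 28  [len(h.mk) + 26]
7. n3.idx = false  [false]
8. n3.acc = 18  [18]
9. n2.wid = 8  [(if A.idx then A.acc else C.cnt) + 11]
10. n2.mk = true  [A.cnt > 27]
11. n6.acc = 19  [C₁.wid + 11]
12. n7.hot = true  [B.acc > 18]
13. n8.idx = true  [terminal]
14. n9.hot = "yx"  [terminal]
15. n7.cnt = -5  [len(a.hot) - 7]
16. n7.idx = false  [d.idx == false]
17. n7.acc = -4  [-4]
18. n10.hot = true  [A₀.idx == false]
19. n11.idx = true  [terminal]
20. n12.lim = true  [terminal]
21. n10.cnt = -1  [-1]
22. n10.idx = false  [d.idx == false]
23. n10.acc = 20  [20]
24. n6.val = 25  [A₀.acc + 29]
25. n1.wid = 20  [B.val - 5]
26. n1.mk = true  [C₀.cnt > 26]
27. n0.pre = false  [not C.mk]
28. n0.cnt = 22  [22]

true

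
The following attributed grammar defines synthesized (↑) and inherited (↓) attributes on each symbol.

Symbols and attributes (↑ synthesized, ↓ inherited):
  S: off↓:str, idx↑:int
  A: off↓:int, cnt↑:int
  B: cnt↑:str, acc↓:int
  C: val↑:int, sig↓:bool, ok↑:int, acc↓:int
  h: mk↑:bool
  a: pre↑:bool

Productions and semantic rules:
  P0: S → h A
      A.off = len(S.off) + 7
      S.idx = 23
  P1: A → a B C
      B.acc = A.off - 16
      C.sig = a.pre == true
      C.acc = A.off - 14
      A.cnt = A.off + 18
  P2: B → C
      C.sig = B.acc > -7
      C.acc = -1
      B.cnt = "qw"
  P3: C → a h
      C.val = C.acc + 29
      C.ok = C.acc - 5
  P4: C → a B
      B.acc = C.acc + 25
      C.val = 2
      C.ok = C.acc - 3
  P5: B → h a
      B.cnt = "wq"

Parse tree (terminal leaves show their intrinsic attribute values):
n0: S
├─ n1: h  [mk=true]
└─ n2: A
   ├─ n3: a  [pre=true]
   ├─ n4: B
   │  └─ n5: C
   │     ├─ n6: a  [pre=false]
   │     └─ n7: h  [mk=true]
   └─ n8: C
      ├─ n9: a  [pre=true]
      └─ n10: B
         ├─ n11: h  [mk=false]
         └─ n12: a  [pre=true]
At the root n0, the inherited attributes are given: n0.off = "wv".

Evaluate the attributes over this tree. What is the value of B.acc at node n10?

1. n0.off = "wv"  [given at root]
2. n1.mk = true  [terminal]
3. n2.off = 9  [len(S.off) + 7]
4. n3.pre = true  [terminal]
5. n4.acc = -7  [A.off - 16]
6. n5.sig = false  [B.acc > -7]
7. n5.acc = -1  [-1]
8. n6.pre = false  [terminal]
9. n7.mk = true  [terminal]
10. n5.val = 28  [C.acc + 29]
11. n5.ok = -6  [C.acc - 5]
12. n4.cnt = "qw"  ["qw"]
13. n8.sig = true  [a.pre == true]
14. n8.acc = -5  [A.off - 14]
15. n9.pre = true  [terminal]
16. n10.acc = 20  [C.acc + 25]
17. n11.mk = false  [terminal]
18. n12.pre = true  [terminal]
19. n10.cnt = "wq"  ["wq"]
20. n8.val = 2  [2]
21. n8.ok = -8  [C.acc - 3]
22. n2.cnt = 27  [A.off + 18]
23. n0.idx = 23  [23]

20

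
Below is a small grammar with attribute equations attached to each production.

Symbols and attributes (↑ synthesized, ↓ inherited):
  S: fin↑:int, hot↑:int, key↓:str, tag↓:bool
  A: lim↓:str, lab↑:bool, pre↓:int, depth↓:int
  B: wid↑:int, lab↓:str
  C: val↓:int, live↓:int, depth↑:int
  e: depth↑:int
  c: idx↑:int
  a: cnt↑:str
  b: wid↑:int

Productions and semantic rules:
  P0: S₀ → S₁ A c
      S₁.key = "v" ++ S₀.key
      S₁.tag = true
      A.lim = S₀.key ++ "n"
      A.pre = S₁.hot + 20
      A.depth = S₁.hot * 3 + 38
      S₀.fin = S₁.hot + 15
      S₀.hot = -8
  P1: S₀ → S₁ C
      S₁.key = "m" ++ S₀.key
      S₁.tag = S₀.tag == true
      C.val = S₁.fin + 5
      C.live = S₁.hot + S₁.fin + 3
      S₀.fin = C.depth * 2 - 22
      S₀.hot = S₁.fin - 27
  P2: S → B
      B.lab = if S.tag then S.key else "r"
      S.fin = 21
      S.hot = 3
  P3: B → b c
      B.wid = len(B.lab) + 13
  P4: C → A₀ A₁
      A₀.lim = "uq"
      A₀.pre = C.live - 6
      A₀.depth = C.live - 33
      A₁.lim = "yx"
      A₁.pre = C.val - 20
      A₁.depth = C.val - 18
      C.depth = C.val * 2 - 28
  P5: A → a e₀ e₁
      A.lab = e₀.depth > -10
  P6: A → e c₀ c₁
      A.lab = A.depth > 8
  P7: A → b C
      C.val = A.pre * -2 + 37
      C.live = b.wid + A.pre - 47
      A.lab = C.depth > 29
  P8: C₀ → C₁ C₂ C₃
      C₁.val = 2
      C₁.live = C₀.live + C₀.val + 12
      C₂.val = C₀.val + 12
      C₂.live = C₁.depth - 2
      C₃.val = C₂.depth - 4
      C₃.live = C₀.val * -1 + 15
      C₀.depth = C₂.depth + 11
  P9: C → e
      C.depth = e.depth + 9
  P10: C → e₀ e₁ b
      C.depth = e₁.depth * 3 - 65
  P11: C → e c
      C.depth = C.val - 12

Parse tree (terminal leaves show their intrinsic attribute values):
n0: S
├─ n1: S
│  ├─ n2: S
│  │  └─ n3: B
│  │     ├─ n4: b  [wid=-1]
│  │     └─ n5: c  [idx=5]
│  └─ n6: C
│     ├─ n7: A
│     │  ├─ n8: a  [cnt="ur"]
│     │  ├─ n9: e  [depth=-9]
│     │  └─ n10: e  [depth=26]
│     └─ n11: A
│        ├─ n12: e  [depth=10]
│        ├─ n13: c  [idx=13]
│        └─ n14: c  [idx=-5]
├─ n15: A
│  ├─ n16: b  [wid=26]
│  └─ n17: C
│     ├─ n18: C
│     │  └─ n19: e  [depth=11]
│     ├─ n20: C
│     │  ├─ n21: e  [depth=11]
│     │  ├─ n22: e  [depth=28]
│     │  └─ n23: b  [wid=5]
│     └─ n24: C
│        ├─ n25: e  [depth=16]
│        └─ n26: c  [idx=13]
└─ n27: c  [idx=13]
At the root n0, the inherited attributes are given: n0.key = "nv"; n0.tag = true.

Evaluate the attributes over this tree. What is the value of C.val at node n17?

9

1. n0.key = "nv"  [given at root]
2. n0.tag = true  [given at root]
3. n1.key = "vnv"  ["v" ++ S₀.key]
4. n1.tag = true  [true]
5. n2.key = "mvnv"  ["m" ++ S₀.key]
6. n2.tag = true  [S₀.tag == true]
7. n3.lab = "mvnv"  [if S.tag then S.key else "r"]
8. n4.wid = -1  [terminal]
9. n5.idx = 5  [terminal]
10. n3.wid = 17  [len(B.lab) + 13]
11. n2.fin = 21  [21]
12. n2.hot = 3  [3]
13. n6.val = 26  [S₁.fin + 5]
14. n6.live = 27  [S₁.hot + S₁.fin + 3]
15. n7.lim = "uq"  ["uq"]
16. n7.pre = 21  [C.live - 6]
17. n7.depth = -6  [C.live - 33]
18. n8.cnt = "ur"  [terminal]
19. n9.depth = -9  [terminal]
20. n10.depth = 26  [terminal]
21. n7.lab = true  [e₀.depth > -10]
22. n11.lim = "yx"  ["yx"]
23. n11.pre = 6  [C.val - 20]
24. n11.depth = 8  [C.val - 18]
25. n12.depth = 10  [terminal]
26. n13.idx = 13  [terminal]
27. n14.idx = -5  [terminal]
28. n11.lab = false  [A.depth > 8]
29. n6.depth = 24  [C.val * 2 - 28]
30. n1.fin = 26  [C.depth * 2 - 22]
31. n1.hot = -6  [S₁.fin - 27]
32. n15.lim = "nvn"  [S₀.key ++ "n"]
33. n15.pre = 14  [S₁.hot + 20]
34. n15.depth = 20  [S₁.hot * 3 + 38]
35. n16.wid = 26  [terminal]
36. n17.val = 9  [A.pre * -2 + 37]
37. n17.live = -7  [b.wid + A.pre - 47]
38. n18.val = 2  [2]
39. n18.live = 14  [C₀.live + C₀.val + 12]
40. n19.depth = 11  [terminal]
41. n18.depth = 20  [e.depth + 9]
42. n20.val = 21  [C₀.val + 12]
43. n20.live = 18  [C₁.depth - 2]
44. n21.depth = 11  [terminal]
45. n22.depth = 28  [terminal]
46. n23.wid = 5  [terminal]
47. n20.depth = 19  [e₁.depth * 3 - 65]
48. n24.val = 15  [C₂.depth - 4]
49. n24.live = 6  [C₀.val * -1 + 15]
50. n25.depth = 16  [terminal]
51. n26.idx = 13  [terminal]
52. n24.depth = 3  [C.val - 12]
53. n17.depth = 30  [C₂.depth + 11]
54. n15.lab = true  [C.depth > 29]
55. n27.idx = 13  [terminal]
56. n0.fin = 9  [S₁.hot + 15]
57. n0.hot = -8  [-8]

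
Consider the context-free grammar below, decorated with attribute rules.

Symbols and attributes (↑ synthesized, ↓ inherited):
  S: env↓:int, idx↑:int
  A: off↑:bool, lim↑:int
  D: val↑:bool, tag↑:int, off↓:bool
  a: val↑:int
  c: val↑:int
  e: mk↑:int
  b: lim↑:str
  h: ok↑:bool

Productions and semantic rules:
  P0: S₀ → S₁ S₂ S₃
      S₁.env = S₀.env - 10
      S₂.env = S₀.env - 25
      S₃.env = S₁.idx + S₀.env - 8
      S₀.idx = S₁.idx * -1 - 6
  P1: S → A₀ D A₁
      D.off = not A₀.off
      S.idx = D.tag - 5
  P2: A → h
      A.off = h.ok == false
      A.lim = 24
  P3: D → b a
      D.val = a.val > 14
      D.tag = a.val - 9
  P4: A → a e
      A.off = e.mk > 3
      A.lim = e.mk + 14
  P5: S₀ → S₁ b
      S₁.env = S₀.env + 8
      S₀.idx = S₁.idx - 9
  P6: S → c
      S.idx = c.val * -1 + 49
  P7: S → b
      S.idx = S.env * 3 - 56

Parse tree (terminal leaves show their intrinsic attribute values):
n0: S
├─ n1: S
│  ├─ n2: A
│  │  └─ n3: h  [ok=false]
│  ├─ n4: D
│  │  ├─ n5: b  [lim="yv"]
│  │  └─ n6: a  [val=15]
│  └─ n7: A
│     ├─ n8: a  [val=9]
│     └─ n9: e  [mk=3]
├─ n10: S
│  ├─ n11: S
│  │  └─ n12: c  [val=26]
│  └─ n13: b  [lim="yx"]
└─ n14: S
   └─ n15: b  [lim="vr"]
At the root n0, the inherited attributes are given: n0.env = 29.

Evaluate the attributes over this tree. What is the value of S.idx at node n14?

10

1. n0.env = 29  [given at root]
2. n1.env = 19  [S₀.env - 10]
3. n3.ok = false  [terminal]
4. n2.off = true  [h.ok == false]
5. n2.lim = 24  [24]
6. n4.off = false  [not A₀.off]
7. n5.lim = "yv"  [terminal]
8. n6.val = 15  [terminal]
9. n4.val = true  [a.val > 14]
10. n4.tag = 6  [a.val - 9]
11. n8.val = 9  [terminal]
12. n9.mk = 3  [terminal]
13. n7.off = false  [e.mk > 3]
14. n7.lim = 17  [e.mk + 14]
15. n1.idx = 1  [D.tag - 5]
16. n10.env = 4  [S₀.env - 25]
17. n11.env = 12  [S₀.env + 8]
18. n12.val = 26  [terminal]
19. n11.idx = 23  [c.val * -1 + 49]
20. n13.lim = "yx"  [terminal]
21. n10.idx = 14  [S₁.idx - 9]
22. n14.env = 22  [S₁.idx + S₀.env - 8]
23. n15.lim = "vr"  [terminal]
24. n14.idx = 10  [S.env * 3 - 56]
25. n0.idx = -7  [S₁.idx * -1 - 6]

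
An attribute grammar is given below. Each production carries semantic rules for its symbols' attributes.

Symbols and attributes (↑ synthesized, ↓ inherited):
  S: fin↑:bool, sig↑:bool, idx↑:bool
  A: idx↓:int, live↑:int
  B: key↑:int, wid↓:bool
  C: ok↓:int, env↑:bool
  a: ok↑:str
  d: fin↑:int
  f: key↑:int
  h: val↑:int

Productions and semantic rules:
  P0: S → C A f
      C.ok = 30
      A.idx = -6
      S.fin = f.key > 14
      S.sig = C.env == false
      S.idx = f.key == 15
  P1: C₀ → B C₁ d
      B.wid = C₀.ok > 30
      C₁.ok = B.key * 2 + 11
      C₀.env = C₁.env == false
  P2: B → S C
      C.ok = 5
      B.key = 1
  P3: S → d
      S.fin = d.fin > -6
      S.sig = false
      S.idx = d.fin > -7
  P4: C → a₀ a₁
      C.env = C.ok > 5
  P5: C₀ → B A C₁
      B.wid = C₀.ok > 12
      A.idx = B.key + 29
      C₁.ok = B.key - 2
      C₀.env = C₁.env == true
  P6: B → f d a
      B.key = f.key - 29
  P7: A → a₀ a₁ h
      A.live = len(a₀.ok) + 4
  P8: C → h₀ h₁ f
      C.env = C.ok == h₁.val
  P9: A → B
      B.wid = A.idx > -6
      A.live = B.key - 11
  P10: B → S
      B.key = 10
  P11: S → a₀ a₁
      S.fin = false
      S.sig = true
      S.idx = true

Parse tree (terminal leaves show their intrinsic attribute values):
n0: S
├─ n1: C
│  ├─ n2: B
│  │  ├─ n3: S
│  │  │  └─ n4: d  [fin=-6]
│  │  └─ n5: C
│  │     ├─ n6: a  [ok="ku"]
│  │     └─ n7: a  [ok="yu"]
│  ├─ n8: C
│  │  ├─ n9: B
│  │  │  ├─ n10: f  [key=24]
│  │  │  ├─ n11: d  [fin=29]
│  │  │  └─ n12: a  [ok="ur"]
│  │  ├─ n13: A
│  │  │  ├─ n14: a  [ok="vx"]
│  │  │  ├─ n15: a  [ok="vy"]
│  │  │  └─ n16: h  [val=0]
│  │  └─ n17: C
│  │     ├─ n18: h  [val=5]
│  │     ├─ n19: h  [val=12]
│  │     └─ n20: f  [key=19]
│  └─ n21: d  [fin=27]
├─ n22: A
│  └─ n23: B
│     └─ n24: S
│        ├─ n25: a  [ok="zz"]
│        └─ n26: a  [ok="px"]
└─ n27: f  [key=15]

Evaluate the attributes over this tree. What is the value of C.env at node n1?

1. n1.ok = 30  [30]
2. n2.wid = false  [C₀.ok > 30]
3. n4.fin = -6  [terminal]
4. n3.fin = false  [d.fin > -6]
5. n3.sig = false  [false]
6. n3.idx = true  [d.fin > -7]
7. n5.ok = 5  [5]
8. n6.ok = "ku"  [terminal]
9. n7.ok = "yu"  [terminal]
10. n5.env = false  [C.ok > 5]
11. n2.key = 1  [1]
12. n8.ok = 13  [B.key * 2 + 11]
13. n9.wid = true  [C₀.ok > 12]
14. n10.key = 24  [terminal]
15. n11.fin = 29  [terminal]
16. n12.ok = "ur"  [terminal]
17. n9.key = -5  [f.key - 29]
18. n13.idx = 24  [B.key + 29]
19. n14.ok = "vx"  [terminal]
20. n15.ok = "vy"  [terminal]
21. n16.val = 0  [terminal]
22. n13.live = 6  [len(a₀.ok) + 4]
23. n17.ok = -7  [B.key - 2]
24. n18.val = 5  [terminal]
25. n19.val = 12  [terminal]
26. n20.key = 19  [terminal]
27. n17.env = false  [C.ok == h₁.val]
28. n8.env = false  [C₁.env == true]
29. n21.fin = 27  [terminal]
30. n1.env = true  [C₁.env == false]
31. n22.idx = -6  [-6]
32. n23.wid = false  [A.idx > -6]
33. n25.ok = "zz"  [terminal]
34. n26.ok = "px"  [terminal]
35. n24.fin = false  [false]
36. n24.sig = true  [true]
37. n24.idx = true  [true]
38. n23.key = 10  [10]
39. n22.live = -1  [B.key - 11]
40. n27.key = 15  [terminal]
41. n0.fin = true  [f.key > 14]
42. n0.sig = false  [C.env == false]
43. n0.idx = true  [f.key == 15]

true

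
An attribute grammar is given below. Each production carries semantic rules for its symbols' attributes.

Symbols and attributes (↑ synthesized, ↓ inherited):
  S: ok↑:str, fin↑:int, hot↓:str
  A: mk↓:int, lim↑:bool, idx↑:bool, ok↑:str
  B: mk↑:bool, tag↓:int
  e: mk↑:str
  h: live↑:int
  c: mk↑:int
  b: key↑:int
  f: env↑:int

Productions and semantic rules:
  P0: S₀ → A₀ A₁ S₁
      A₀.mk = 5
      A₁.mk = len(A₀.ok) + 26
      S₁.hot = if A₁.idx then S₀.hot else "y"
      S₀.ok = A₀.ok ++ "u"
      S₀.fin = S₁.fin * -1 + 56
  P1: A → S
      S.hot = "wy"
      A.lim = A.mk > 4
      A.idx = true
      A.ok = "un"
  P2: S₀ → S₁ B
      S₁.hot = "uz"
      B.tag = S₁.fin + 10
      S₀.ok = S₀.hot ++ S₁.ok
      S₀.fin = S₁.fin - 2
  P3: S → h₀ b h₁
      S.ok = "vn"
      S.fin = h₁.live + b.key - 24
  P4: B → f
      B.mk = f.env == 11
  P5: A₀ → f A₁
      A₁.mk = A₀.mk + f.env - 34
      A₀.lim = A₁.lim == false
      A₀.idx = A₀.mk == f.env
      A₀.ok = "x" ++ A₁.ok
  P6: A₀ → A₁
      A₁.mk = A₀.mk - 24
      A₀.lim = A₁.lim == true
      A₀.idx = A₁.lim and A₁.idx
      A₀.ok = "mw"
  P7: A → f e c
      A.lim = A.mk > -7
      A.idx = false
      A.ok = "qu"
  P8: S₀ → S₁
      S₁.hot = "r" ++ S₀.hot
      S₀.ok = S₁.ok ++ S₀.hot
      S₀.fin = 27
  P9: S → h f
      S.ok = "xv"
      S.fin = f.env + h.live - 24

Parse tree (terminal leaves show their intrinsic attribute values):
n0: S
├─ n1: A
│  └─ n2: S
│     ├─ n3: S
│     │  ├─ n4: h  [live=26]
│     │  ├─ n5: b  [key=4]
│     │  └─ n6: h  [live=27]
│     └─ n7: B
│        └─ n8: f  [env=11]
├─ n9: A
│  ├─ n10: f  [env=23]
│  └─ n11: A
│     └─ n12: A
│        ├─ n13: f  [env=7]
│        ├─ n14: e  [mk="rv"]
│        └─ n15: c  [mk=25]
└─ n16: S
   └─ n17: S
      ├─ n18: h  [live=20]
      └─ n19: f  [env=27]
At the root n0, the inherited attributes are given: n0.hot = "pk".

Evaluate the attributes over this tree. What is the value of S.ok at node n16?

1. n0.hot = "pk"  [given at root]
2. n1.mk = 5  [5]
3. n2.hot = "wy"  ["wy"]
4. n3.hot = "uz"  ["uz"]
5. n4.live = 26  [terminal]
6. n5.key = 4  [terminal]
7. n6.live = 27  [terminal]
8. n3.ok = "vn"  ["vn"]
9. n3.fin = 7  [h₁.live + b.key - 24]
10. n7.tag = 17  [S₁.fin + 10]
11. n8.env = 11  [terminal]
12. n7.mk = true  [f.env == 11]
13. n2.ok = "wyvn"  [S₀.hot ++ S₁.ok]
14. n2.fin = 5  [S₁.fin - 2]
15. n1.lim = true  [A.mk > 4]
16. n1.idx = true  [true]
17. n1.ok = "un"  ["un"]
18. n9.mk = 28  [len(A₀.ok) + 26]
19. n10.env = 23  [terminal]
20. n11.mk = 17  [A₀.mk + f.env - 34]
21. n12.mk = -7  [A₀.mk - 24]
22. n13.env = 7  [terminal]
23. n14.mk = "rv"  [terminal]
24. n15.mk = 25  [terminal]
25. n12.lim = false  [A.mk > -7]
26. n12.idx = false  [false]
27. n12.ok = "qu"  ["qu"]
28. n11.lim = false  [A₁.lim == true]
29. n11.idx = false  [A₁.lim and A₁.idx]
30. n11.ok = "mw"  ["mw"]
31. n9.lim = true  [A₁.lim == false]
32. n9.idx = false  [A₀.mk == f.env]
33. n9.ok = "xmw"  ["x" ++ A₁.ok]
34. n16.hot = "y"  [if A₁.idx then S₀.hot else "y"]
35. n17.hot = "ry"  ["r" ++ S₀.hot]
36. n18.live = 20  [terminal]
37. n19.env = 27  [terminal]
38. n17.ok = "xv"  ["xv"]
39. n17.fin = 23  [f.env + h.live - 24]
40. n16.ok = "xvy"  [S₁.ok ++ S₀.hot]
41. n16.fin = 27  [27]
42. n0.ok = "unu"  [A₀.ok ++ "u"]
43. n0.fin = 29  [S₁.fin * -1 + 56]

"xvy"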